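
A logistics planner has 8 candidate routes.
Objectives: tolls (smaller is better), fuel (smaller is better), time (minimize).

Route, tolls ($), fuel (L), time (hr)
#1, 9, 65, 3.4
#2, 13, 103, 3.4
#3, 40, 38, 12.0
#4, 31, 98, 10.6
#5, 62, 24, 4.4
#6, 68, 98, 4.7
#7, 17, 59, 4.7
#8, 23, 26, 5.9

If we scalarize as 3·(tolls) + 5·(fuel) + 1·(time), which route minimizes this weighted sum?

#8

#1: 3·9 + 5·65 + 1·3.4 = 355.4
#2: 3·13 + 5·103 + 1·3.4 = 557.4
#3: 3·40 + 5·38 + 1·12.0 = 322.0
#4: 3·31 + 5·98 + 1·10.6 = 593.6
#5: 3·62 + 5·24 + 1·4.4 = 310.4
#6: 3·68 + 5·98 + 1·4.7 = 698.7
#7: 3·17 + 5·59 + 1·4.7 = 350.7
#8: 3·23 + 5·26 + 1·5.9 = 204.9
Lowest: #8 at 204.9.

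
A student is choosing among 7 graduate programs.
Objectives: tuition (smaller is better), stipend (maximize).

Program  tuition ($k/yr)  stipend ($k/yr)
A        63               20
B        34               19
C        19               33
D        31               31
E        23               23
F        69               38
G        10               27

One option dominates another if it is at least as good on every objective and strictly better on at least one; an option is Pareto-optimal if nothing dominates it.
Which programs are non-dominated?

C, F, G

A: dominated by C (tuition 19≤63, stipend 33≥20).
B: dominated by C (tuition 19≤34, stipend 33≥19).
C: not dominated.
D: dominated by C (tuition 19≤31, stipend 33≥31).
E: dominated by C (tuition 19≤23, stipend 33≥23).
F: not dominated (best stipend).
G: not dominated (best tuition).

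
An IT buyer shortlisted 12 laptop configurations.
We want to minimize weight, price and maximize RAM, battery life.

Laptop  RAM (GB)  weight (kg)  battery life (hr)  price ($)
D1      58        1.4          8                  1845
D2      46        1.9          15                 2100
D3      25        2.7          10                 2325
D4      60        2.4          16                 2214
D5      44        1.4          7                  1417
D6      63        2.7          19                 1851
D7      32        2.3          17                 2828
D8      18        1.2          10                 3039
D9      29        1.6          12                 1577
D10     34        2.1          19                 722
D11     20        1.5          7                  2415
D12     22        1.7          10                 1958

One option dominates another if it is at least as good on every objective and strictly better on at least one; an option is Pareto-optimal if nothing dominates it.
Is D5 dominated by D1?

No

D1 vs D5: D1 is worse on price (1845 vs 1417), so it does not dominate D5.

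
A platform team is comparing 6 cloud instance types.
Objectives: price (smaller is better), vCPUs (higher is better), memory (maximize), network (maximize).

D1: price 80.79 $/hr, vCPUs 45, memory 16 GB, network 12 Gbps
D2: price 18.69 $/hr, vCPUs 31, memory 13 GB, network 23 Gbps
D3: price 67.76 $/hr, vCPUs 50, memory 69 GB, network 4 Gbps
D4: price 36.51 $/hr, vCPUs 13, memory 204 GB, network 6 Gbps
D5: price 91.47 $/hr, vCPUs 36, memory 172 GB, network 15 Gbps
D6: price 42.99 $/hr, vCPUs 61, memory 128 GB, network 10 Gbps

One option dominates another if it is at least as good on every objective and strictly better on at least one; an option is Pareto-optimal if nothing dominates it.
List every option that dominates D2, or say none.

none

D1: worse on price (80.79 vs 18.69).
D3: worse on price (67.76 vs 18.69).
D4: worse on price (36.51 vs 18.69).
D5: worse on price (91.47 vs 18.69).
D6: worse on price (42.99 vs 18.69).
No option dominates D2.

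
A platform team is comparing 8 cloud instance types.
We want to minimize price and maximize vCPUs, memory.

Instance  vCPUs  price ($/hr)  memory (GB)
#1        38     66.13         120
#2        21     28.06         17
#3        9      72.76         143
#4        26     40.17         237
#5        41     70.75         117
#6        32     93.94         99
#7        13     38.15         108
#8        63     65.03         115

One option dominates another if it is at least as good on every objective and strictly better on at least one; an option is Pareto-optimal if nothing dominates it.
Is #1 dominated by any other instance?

#2: worse on vCPUs (21 vs 38).
#3: worse on vCPUs (9 vs 38).
#4: worse on vCPUs (26 vs 38).
#5: worse on price (70.75 vs 66.13).
#6: worse on vCPUs (32 vs 38).
#7: worse on vCPUs (13 vs 38).
#8: worse on memory (115 vs 120).
No option is at least as good as #1 on every objective and strictly better on one.

No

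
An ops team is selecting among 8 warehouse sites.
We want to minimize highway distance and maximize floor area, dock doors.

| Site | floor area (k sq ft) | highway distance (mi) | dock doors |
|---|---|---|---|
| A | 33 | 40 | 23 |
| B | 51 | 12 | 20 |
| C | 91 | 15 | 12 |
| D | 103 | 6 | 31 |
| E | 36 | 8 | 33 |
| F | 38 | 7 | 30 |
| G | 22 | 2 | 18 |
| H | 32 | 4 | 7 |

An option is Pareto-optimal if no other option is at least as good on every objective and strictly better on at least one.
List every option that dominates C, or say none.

D: floor area 103≥91, highway distance 6≤15, dock doors 31≥12 — dominates C.
Others (A, B, E, F, G, H) are each worse than C on at least one objective.

D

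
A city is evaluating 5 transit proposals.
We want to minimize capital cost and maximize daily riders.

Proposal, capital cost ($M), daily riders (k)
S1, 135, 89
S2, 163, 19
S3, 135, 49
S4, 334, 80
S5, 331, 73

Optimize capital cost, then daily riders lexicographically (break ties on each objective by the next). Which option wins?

First minimize capital cost: best is 135, kept {S1, S3}.
Then maximize daily riders: best is 89, kept {S1}.

S1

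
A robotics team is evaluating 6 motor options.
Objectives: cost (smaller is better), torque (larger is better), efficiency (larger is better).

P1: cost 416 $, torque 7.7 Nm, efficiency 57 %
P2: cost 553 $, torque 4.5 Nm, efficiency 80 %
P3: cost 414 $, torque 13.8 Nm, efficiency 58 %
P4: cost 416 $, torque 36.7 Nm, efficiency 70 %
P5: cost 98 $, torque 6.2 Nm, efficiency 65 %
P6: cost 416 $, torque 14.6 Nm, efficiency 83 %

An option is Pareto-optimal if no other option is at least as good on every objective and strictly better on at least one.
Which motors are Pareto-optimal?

P3, P4, P5, P6

P1: dominated by P3 (cost 414≤416, torque 13.8≥7.7, efficiency 58≥57).
P2: dominated by P6 (cost 416≤553, torque 14.6≥4.5, efficiency 83≥80).
P3: not dominated.
P4: not dominated (best torque).
P5: not dominated (best cost).
P6: not dominated (best efficiency).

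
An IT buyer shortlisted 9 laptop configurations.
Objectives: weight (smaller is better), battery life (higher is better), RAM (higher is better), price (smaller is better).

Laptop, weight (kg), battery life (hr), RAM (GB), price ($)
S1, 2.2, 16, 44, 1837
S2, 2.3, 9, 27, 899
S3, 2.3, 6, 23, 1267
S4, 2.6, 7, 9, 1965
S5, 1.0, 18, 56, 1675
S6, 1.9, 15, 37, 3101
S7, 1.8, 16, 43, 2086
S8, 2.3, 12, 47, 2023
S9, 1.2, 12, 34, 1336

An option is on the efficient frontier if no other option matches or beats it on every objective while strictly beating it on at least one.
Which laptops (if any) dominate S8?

S5: weight 1.0≤2.3, battery life 18≥12, RAM 56≥47, price 1675≤2023 — dominates S8.
Others (S1, S2, S3, S4, S6, S7, S9) are each worse than S8 on at least one objective.

S5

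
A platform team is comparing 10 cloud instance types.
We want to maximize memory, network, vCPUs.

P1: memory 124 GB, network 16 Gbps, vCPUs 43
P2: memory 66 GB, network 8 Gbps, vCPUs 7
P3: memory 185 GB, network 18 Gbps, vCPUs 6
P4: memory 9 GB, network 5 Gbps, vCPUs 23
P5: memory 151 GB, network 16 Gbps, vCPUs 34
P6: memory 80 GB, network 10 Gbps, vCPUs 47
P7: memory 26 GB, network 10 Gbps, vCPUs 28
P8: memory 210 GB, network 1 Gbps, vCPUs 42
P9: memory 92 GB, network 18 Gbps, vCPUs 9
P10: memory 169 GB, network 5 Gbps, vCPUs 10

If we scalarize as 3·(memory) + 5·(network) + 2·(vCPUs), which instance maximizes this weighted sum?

P8

P1: 3·124 + 5·16 + 2·43 = 538
P2: 3·66 + 5·8 + 2·7 = 252
P3: 3·185 + 5·18 + 2·6 = 657
P4: 3·9 + 5·5 + 2·23 = 98
P5: 3·151 + 5·16 + 2·34 = 601
P6: 3·80 + 5·10 + 2·47 = 384
P7: 3·26 + 5·10 + 2·28 = 184
P8: 3·210 + 5·1 + 2·42 = 719
P9: 3·92 + 5·18 + 2·9 = 384
P10: 3·169 + 5·5 + 2·10 = 552
Highest: P8 at 719.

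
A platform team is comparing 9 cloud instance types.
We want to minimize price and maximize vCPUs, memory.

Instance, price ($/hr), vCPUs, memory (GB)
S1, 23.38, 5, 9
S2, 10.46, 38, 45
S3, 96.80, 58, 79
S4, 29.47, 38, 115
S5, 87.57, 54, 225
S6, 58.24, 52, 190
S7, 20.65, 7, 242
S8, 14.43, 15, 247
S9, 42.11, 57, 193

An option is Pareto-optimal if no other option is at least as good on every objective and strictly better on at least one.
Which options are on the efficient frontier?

S1: dominated by S2 (price 10.46≤23.38, vCPUs 38≥5, memory 45≥9).
S2: not dominated (best price).
S3: not dominated (best vCPUs).
S4: not dominated.
S5: not dominated.
S6: dominated by S9 (price 42.11≤58.24, vCPUs 57≥52, memory 193≥190).
S7: dominated by S8 (price 14.43≤20.65, vCPUs 15≥7, memory 247≥242).
S8: not dominated (best memory).
S9: not dominated.

S2, S3, S4, S5, S8, S9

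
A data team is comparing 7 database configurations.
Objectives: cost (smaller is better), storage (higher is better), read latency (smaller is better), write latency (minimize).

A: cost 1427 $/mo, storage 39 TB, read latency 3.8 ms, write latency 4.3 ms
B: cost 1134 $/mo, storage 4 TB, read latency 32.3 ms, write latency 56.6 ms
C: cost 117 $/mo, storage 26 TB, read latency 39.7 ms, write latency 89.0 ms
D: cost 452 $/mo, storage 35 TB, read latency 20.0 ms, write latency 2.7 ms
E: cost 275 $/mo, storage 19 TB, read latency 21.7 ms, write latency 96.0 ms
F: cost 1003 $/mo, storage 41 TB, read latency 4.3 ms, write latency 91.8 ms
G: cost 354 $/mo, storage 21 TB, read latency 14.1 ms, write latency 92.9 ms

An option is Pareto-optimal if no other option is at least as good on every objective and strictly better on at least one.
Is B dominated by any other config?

D vs B: cost 452≤1134, storage 35≥4, read latency 20.0≤32.3, write latency 2.7≤56.6 — D is at least as good on every objective and strictly better on at least one, so D dominates B.

Yes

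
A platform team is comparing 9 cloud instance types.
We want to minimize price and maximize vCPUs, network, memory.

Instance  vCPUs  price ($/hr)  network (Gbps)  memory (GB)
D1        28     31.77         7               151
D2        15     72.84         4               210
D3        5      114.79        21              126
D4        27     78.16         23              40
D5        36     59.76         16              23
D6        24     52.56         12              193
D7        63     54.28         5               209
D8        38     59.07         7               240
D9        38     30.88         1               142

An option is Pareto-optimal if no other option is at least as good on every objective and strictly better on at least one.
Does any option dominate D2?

Yes

D8 vs D2: vCPUs 38≥15, price 59.07≤72.84, network 7≥4, memory 240≥210 — D8 is at least as good on every objective and strictly better on at least one, so D8 dominates D2.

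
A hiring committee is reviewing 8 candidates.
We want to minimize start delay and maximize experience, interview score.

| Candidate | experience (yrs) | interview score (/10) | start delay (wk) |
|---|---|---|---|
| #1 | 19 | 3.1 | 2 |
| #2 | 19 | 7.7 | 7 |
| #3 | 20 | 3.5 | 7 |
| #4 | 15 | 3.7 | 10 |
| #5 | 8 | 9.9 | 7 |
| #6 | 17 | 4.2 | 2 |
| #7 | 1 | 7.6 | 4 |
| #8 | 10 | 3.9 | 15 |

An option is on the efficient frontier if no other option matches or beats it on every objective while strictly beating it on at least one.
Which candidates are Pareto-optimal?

#1, #2, #3, #5, #6, #7

#1: not dominated.
#2: not dominated.
#3: not dominated (best experience).
#4: dominated by #2 (experience 19≥15, interview score 7.7≥3.7, start delay 7≤10).
#5: not dominated (best interview score).
#6: not dominated.
#7: not dominated.
#8: dominated by #2 (experience 19≥10, interview score 7.7≥3.9, start delay 7≤15).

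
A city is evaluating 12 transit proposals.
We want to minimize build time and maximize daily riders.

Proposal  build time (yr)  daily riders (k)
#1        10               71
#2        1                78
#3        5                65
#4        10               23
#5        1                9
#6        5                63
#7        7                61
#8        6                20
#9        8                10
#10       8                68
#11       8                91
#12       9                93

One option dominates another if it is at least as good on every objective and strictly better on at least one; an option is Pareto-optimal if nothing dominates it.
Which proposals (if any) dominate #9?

#2, #3, #6, #7, #8, #10, #11

#2: build time 1≤8, daily riders 78≥10 — dominates #9.
#3: build time 5≤8, daily riders 65≥10 — dominates #9.
#6: build time 5≤8, daily riders 63≥10 — dominates #9.
#7: build time 7≤8, daily riders 61≥10 — dominates #9.
#8: build time 6≤8, daily riders 20≥10 — dominates #9.
#10: build time 8≤8, daily riders 68≥10 — dominates #9.
#11: build time 8≤8, daily riders 91≥10 — dominates #9.
Others (#1, #4, #5, #12) are each worse than #9 on at least one objective.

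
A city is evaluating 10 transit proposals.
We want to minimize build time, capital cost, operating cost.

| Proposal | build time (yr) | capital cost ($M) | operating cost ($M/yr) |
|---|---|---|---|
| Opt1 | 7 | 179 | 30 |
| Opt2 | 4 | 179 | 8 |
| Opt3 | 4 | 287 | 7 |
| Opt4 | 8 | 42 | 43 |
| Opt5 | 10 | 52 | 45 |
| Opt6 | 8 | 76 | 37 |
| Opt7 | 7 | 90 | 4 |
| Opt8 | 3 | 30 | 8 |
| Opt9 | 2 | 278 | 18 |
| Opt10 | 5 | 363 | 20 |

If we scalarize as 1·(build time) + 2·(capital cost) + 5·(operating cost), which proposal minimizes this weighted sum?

Opt8

Opt1: 1·7 + 2·179 + 5·30 = 515
Opt2: 1·4 + 2·179 + 5·8 = 402
Opt3: 1·4 + 2·287 + 5·7 = 613
Opt4: 1·8 + 2·42 + 5·43 = 307
Opt5: 1·10 + 2·52 + 5·45 = 339
Opt6: 1·8 + 2·76 + 5·37 = 345
Opt7: 1·7 + 2·90 + 5·4 = 207
Opt8: 1·3 + 2·30 + 5·8 = 103
Opt9: 1·2 + 2·278 + 5·18 = 648
Opt10: 1·5 + 2·363 + 5·20 = 831
Lowest: Opt8 at 103.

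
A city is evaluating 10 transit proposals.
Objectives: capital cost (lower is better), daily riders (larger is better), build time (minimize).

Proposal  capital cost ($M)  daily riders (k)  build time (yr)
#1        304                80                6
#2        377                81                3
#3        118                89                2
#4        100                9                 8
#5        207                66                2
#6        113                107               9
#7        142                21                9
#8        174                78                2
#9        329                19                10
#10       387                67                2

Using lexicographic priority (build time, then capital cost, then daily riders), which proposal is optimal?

#3

First minimize build time: best is 2, kept {#3, #5, #8, #10}.
Then minimize capital cost: best is 118, kept {#3}.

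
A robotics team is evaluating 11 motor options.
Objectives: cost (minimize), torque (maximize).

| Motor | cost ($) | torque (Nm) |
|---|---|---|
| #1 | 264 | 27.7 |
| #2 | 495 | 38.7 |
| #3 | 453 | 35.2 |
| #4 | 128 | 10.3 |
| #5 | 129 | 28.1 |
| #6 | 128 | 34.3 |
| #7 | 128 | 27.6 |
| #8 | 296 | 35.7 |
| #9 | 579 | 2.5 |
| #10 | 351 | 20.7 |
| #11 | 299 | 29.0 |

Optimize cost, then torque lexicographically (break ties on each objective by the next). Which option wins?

First minimize cost: best is 128, kept {#4, #6, #7}.
Then maximize torque: best is 34.3, kept {#6}.

#6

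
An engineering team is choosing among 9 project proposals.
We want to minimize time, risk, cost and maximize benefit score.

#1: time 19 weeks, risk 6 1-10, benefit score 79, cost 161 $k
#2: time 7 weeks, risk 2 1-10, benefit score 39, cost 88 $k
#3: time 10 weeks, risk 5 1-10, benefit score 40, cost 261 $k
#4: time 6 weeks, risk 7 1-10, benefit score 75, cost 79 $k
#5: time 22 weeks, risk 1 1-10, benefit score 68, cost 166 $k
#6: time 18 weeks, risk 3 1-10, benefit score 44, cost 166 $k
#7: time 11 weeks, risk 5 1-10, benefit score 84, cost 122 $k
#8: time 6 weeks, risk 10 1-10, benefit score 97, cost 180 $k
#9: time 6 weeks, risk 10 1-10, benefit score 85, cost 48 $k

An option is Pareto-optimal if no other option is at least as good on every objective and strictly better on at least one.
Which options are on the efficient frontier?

#1: dominated by #7 (time 11≤19, risk 5≤6, benefit score 84≥79, cost 122≤161).
#2: not dominated.
#3: not dominated.
#4: not dominated.
#5: not dominated (best risk).
#6: not dominated.
#7: not dominated.
#8: not dominated (best benefit score).
#9: not dominated (best cost).

#2, #3, #4, #5, #6, #7, #8, #9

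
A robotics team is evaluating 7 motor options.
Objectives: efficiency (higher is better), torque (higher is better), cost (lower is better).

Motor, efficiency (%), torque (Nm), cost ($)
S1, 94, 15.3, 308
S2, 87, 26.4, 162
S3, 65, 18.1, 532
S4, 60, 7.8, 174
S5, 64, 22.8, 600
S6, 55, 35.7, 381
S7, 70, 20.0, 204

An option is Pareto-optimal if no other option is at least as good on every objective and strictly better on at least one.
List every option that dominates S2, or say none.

none

S1: worse on torque (15.3 vs 26.4).
S3: worse on efficiency (65 vs 87).
S4: worse on efficiency (60 vs 87).
S5: worse on efficiency (64 vs 87).
S6: worse on efficiency (55 vs 87).
S7: worse on efficiency (70 vs 87).
No option dominates S2.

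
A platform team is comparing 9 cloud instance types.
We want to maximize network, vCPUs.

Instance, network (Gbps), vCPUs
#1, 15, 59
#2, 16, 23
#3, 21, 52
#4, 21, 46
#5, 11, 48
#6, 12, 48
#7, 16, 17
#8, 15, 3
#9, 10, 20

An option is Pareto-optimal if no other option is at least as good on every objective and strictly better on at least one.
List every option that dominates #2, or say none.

#3, #4

#3: network 21≥16, vCPUs 52≥23 — dominates #2.
#4: network 21≥16, vCPUs 46≥23 — dominates #2.
Others (#1, #5, #6, #7, #8, #9) are each worse than #2 on at least one objective.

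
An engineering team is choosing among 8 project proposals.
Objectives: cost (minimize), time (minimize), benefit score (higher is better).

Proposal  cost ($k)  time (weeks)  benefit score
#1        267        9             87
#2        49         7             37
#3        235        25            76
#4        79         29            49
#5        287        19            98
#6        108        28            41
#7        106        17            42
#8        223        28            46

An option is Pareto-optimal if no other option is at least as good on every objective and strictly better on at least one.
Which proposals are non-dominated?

#1, #2, #3, #4, #5, #7, #8

#1: not dominated.
#2: not dominated (best cost).
#3: not dominated.
#4: not dominated.
#5: not dominated (best benefit score).
#6: dominated by #7 (cost 106≤108, time 17≤28, benefit score 42≥41).
#7: not dominated.
#8: not dominated.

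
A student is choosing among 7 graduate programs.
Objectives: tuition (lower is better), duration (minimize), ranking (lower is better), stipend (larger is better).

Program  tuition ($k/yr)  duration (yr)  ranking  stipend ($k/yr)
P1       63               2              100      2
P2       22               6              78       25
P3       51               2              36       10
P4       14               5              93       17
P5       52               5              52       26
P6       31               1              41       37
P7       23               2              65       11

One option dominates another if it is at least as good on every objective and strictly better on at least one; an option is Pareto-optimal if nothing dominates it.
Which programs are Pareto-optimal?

P2, P3, P4, P6, P7

P1: dominated by P3 (tuition 51≤63, duration 2≤2, ranking 36≤100, stipend 10≥2).
P2: not dominated.
P3: not dominated (best ranking).
P4: not dominated (best tuition).
P5: dominated by P6 (tuition 31≤52, duration 1≤5, ranking 41≤52, stipend 37≥26).
P6: not dominated (best duration).
P7: not dominated.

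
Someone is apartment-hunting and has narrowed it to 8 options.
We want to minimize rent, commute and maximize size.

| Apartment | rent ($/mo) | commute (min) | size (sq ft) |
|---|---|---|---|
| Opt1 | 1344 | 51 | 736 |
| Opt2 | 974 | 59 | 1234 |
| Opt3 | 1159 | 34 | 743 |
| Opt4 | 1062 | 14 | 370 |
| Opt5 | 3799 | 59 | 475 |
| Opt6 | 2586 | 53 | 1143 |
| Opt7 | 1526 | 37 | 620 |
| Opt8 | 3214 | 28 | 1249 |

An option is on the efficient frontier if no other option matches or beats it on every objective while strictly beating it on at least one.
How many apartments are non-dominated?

5

Opt1: dominated by Opt3 (rent 1159≤1344, commute 34≤51, size 743≥736).
Opt2: not dominated (best rent).
Opt3: not dominated.
Opt4: not dominated (best commute).
Opt5: dominated by Opt1 (rent 1344≤3799, commute 51≤59, size 736≥475).
Opt6: not dominated.
Opt7: dominated by Opt3 (rent 1159≤1526, commute 34≤37, size 743≥620).
Opt8: not dominated (best size).
Pareto-optimal: Opt2, Opt3, Opt4, Opt6, Opt8 → 5.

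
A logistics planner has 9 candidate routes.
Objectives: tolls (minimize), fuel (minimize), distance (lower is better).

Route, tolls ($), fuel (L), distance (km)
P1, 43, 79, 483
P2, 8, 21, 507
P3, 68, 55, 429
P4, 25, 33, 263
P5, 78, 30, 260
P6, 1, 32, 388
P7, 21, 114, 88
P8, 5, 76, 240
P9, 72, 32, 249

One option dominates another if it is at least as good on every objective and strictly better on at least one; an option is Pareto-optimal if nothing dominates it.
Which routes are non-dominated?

P2, P4, P5, P6, P7, P8, P9

P1: dominated by P4 (tolls 25≤43, fuel 33≤79, distance 263≤483).
P2: not dominated (best fuel).
P3: dominated by P4 (tolls 25≤68, fuel 33≤55, distance 263≤429).
P4: not dominated.
P5: not dominated.
P6: not dominated (best tolls).
P7: not dominated (best distance).
P8: not dominated.
P9: not dominated.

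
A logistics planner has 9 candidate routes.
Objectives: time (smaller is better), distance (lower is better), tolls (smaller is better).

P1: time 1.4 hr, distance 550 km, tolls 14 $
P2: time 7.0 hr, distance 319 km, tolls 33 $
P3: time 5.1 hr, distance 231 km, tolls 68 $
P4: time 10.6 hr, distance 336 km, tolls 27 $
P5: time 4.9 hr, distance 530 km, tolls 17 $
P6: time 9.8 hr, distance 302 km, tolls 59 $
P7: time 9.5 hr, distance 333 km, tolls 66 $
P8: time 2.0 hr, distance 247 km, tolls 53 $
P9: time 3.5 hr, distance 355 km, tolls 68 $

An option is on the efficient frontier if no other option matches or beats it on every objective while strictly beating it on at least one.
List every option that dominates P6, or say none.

P8

P8: time 2.0≤9.8, distance 247≤302, tolls 53≤59 — dominates P6.
Others (P1, P2, P3, P4, P5, P7, P9) are each worse than P6 on at least one objective.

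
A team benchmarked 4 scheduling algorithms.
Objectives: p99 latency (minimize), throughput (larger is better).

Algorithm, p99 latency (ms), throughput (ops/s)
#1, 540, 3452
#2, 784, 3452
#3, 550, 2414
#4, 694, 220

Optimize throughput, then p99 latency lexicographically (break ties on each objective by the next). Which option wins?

First maximize throughput: best is 3452, kept {#1, #2}.
Then minimize p99 latency: best is 540, kept {#1}.

#1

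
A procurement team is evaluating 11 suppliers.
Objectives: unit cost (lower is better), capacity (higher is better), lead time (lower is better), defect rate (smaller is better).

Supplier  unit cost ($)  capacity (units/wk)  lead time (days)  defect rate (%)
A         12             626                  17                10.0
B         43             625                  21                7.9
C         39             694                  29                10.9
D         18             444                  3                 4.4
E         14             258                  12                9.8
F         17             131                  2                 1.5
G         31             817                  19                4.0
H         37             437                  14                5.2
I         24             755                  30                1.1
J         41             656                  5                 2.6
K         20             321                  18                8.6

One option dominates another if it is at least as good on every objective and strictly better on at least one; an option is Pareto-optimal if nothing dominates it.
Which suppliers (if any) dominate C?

G: unit cost 31≤39, capacity 817≥694, lead time 19≤29, defect rate 4.0≤10.9 — dominates C.
Others (A, B, D, E, F, H, I, J, K) are each worse than C on at least one objective.

G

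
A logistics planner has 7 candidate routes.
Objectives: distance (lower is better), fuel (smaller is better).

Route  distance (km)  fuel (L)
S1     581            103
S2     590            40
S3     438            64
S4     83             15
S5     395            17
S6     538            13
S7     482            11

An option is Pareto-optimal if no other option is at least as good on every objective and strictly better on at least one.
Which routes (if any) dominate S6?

S7

S7: distance 482≤538, fuel 11≤13 — dominates S6.
Others (S1, S2, S3, S4, S5) are each worse than S6 on at least one objective.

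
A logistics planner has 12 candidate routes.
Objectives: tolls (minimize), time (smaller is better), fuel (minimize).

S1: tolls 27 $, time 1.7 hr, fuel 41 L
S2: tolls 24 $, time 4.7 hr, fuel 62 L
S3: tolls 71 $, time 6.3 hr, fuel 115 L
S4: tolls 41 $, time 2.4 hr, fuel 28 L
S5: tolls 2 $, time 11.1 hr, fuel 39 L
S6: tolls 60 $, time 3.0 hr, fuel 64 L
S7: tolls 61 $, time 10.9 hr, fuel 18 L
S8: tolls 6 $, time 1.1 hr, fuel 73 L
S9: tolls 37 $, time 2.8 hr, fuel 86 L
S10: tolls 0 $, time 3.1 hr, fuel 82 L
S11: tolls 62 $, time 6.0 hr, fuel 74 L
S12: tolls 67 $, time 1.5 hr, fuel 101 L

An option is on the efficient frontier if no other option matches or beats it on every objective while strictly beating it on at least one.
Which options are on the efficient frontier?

S1: not dominated.
S2: not dominated.
S3: dominated by S1 (tolls 27≤71, time 1.7≤6.3, fuel 41≤115).
S4: not dominated.
S5: not dominated.
S6: dominated by S1 (tolls 27≤60, time 1.7≤3.0, fuel 41≤64).
S7: not dominated (best fuel).
S8: not dominated (best time).
S9: dominated by S1 (tolls 27≤37, time 1.7≤2.8, fuel 41≤86).
S10: not dominated (best tolls).
S11: dominated by S1 (tolls 27≤62, time 1.7≤6.0, fuel 41≤74).
S12: dominated by S8 (tolls 6≤67, time 1.1≤1.5, fuel 73≤101).

S1, S2, S4, S5, S7, S8, S10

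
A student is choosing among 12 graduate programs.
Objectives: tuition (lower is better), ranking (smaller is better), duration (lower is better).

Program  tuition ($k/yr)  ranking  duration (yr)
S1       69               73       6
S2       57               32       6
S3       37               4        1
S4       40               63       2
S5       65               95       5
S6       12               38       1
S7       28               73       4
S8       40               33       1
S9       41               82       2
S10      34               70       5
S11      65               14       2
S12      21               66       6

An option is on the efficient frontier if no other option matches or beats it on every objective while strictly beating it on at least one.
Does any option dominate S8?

S3 vs S8: tuition 37≤40, ranking 4≤33, duration 1≤1 — S3 is at least as good on every objective and strictly better on at least one, so S3 dominates S8.

Yes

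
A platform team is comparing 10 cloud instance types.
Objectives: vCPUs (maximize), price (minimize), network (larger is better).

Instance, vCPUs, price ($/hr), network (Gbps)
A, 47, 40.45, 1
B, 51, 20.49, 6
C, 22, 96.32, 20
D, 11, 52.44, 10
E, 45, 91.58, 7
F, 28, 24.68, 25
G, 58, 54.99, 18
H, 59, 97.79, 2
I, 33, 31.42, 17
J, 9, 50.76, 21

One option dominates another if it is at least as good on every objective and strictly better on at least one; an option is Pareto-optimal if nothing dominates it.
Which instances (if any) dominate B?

none

A: worse on vCPUs (47 vs 51).
C: worse on vCPUs (22 vs 51).
D: worse on vCPUs (11 vs 51).
E: worse on vCPUs (45 vs 51).
F: worse on vCPUs (28 vs 51).
G: worse on price (54.99 vs 20.49).
H: worse on price (97.79 vs 20.49).
I: worse on vCPUs (33 vs 51).
J: worse on vCPUs (9 vs 51).
No option dominates B.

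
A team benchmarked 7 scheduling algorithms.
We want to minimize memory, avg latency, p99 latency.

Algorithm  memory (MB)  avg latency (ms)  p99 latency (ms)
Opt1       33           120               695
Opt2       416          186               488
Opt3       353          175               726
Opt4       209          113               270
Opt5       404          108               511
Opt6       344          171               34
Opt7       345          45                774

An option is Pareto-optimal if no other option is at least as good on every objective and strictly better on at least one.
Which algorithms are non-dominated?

Opt1: not dominated (best memory).
Opt2: dominated by Opt4 (memory 209≤416, avg latency 113≤186, p99 latency 270≤488).
Opt3: dominated by Opt1 (memory 33≤353, avg latency 120≤175, p99 latency 695≤726).
Opt4: not dominated.
Opt5: not dominated.
Opt6: not dominated (best p99 latency).
Opt7: not dominated (best avg latency).

Opt1, Opt4, Opt5, Opt6, Opt7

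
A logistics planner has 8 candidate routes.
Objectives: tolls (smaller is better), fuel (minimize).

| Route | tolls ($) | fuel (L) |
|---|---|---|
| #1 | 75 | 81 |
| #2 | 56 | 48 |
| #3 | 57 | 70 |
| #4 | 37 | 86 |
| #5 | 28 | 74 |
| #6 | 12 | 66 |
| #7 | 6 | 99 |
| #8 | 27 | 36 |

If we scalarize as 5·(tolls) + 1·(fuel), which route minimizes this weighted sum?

#1: 5·75 + 1·81 = 456
#2: 5·56 + 1·48 = 328
#3: 5·57 + 1·70 = 355
#4: 5·37 + 1·86 = 271
#5: 5·28 + 1·74 = 214
#6: 5·12 + 1·66 = 126
#7: 5·6 + 1·99 = 129
#8: 5·27 + 1·36 = 171
Lowest: #6 at 126.

#6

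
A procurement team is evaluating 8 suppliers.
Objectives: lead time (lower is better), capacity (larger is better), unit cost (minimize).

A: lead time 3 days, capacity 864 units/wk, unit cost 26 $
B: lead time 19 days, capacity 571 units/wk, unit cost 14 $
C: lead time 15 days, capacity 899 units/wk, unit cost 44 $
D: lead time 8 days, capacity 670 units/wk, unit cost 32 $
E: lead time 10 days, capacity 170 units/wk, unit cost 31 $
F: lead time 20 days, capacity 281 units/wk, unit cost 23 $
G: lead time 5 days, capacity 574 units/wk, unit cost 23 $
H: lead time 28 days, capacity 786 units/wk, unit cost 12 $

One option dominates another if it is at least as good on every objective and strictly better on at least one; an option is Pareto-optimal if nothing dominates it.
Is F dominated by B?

B vs F: lead time 19≤20, capacity 571≥281, unit cost 14≤23 — B is at least as good on every objective with at least one strict improvement.

Yes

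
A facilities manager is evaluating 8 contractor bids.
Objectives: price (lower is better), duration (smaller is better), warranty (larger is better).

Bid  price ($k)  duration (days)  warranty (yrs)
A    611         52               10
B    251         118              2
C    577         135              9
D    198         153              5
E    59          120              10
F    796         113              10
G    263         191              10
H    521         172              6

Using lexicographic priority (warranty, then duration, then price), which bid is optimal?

First maximize warranty: best is 10, kept {A, E, F, G}.
Then minimize duration: best is 52, kept {A}.

A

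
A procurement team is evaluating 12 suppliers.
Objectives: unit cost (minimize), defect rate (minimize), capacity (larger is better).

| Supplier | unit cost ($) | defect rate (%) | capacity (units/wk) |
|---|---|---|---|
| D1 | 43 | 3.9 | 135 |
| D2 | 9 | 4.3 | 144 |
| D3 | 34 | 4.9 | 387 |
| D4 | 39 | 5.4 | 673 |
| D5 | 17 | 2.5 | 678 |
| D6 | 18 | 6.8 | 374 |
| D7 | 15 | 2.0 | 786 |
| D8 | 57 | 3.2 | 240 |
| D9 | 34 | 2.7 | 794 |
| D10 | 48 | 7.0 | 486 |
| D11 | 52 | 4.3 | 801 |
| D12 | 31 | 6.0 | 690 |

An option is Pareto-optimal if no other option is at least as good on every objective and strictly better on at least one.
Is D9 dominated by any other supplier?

D1: worse on unit cost (43 vs 34).
D2: worse on defect rate (4.3 vs 2.7).
D3: worse on defect rate (4.9 vs 2.7).
D4: worse on unit cost (39 vs 34).
D5: worse on capacity (678 vs 794).
D6: worse on defect rate (6.8 vs 2.7).
D7: worse on capacity (786 vs 794).
D8: worse on unit cost (57 vs 34).
D10: worse on unit cost (48 vs 34).
D11: worse on unit cost (52 vs 34).
D12: worse on defect rate (6.0 vs 2.7).
No option is at least as good as D9 on every objective and strictly better on one.

No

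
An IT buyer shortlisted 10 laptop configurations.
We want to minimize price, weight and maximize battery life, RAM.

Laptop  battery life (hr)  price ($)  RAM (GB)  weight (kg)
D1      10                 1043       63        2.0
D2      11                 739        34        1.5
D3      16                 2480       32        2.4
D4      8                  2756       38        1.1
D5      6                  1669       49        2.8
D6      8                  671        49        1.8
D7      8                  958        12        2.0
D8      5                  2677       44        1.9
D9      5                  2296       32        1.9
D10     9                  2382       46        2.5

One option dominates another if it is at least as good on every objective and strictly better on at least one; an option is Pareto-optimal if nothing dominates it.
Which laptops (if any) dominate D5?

D1: battery life 10≥6, price 1043≤1669, RAM 63≥49, weight 2.0≤2.8 — dominates D5.
D6: battery life 8≥6, price 671≤1669, RAM 49≥49, weight 1.8≤2.8 — dominates D5.
Others (D2, D3, D4, D7, D8, D9, D10) are each worse than D5 on at least one objective.

D1, D6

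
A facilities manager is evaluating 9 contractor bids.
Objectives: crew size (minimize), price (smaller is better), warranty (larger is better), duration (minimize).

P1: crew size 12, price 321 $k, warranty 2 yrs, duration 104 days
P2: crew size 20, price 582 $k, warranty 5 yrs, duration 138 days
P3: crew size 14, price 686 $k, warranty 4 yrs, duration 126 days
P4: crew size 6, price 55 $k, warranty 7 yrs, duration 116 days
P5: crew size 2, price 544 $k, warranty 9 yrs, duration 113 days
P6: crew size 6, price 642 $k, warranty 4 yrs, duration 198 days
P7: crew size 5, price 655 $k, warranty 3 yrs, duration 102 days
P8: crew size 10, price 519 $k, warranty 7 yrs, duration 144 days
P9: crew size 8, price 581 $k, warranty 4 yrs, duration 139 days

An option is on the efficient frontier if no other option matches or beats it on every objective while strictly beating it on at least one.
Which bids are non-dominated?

P1: not dominated.
P2: dominated by P4 (crew size 6≤20, price 55≤582, warranty 7≥5, duration 116≤138).
P3: dominated by P4 (crew size 6≤14, price 55≤686, warranty 7≥4, duration 116≤126).
P4: not dominated (best price).
P5: not dominated (best crew size).
P6: dominated by P4 (crew size 6≤6, price 55≤642, warranty 7≥4, duration 116≤198).
P7: not dominated (best duration).
P8: dominated by P4 (crew size 6≤10, price 55≤519, warranty 7≥7, duration 116≤144).
P9: dominated by P4 (crew size 6≤8, price 55≤581, warranty 7≥4, duration 116≤139).

P1, P4, P5, P7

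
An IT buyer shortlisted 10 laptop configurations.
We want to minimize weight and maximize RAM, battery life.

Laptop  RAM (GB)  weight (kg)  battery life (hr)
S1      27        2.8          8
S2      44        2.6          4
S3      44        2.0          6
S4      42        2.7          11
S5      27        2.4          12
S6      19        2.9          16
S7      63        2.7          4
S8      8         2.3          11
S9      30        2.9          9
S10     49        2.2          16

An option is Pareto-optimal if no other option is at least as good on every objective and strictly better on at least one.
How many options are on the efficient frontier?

S1: dominated by S4 (RAM 42≥27, weight 2.7≤2.8, battery life 11≥8).
S2: dominated by S3 (RAM 44≥44, weight 2.0≤2.6, battery life 6≥4).
S3: not dominated (best weight).
S4: dominated by S10 (RAM 49≥42, weight 2.2≤2.7, battery life 16≥11).
S5: dominated by S10 (RAM 49≥27, weight 2.2≤2.4, battery life 16≥12).
S6: dominated by S10 (RAM 49≥19, weight 2.2≤2.9, battery life 16≥16).
S7: not dominated (best RAM).
S8: dominated by S10 (RAM 49≥8, weight 2.2≤2.3, battery life 16≥11).
S9: dominated by S4 (RAM 42≥30, weight 2.7≤2.9, battery life 11≥9).
S10: not dominated.
Pareto-optimal: S3, S7, S10 → 3.

3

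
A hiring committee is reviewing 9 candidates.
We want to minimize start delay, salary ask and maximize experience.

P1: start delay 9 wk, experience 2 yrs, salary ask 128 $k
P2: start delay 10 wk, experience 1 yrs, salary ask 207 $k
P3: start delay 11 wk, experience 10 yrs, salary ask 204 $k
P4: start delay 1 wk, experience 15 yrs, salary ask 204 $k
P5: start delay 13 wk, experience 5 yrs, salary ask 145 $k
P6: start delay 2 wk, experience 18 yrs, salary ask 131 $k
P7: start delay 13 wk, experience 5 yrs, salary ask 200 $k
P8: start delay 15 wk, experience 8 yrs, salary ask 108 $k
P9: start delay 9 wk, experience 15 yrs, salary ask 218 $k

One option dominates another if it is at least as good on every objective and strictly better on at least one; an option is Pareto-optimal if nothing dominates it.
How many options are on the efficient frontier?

P1: not dominated.
P2: dominated by P1 (start delay 9≤10, experience 2≥1, salary ask 128≤207).
P3: dominated by P4 (start delay 1≤11, experience 15≥10, salary ask 204≤204).
P4: not dominated (best start delay).
P5: dominated by P6 (start delay 2≤13, experience 18≥5, salary ask 131≤145).
P6: not dominated (best experience).
P7: dominated by P5 (start delay 13≤13, experience 5≥5, salary ask 145≤200).
P8: not dominated (best salary ask).
P9: dominated by P4 (start delay 1≤9, experience 15≥15, salary ask 204≤218).
Pareto-optimal: P1, P4, P6, P8 → 4.

4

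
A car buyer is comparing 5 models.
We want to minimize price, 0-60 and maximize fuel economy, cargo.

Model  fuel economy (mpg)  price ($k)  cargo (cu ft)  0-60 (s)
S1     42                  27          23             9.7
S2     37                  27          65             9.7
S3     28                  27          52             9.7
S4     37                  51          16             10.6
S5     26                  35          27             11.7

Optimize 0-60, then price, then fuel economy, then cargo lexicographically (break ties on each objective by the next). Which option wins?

S1

First minimize 0-60: best is 9.7, kept {S1, S2, S3}.
Then minimize price: best is 27, kept {S1, S2, S3}.
Then maximize fuel economy: best is 42, kept {S1}.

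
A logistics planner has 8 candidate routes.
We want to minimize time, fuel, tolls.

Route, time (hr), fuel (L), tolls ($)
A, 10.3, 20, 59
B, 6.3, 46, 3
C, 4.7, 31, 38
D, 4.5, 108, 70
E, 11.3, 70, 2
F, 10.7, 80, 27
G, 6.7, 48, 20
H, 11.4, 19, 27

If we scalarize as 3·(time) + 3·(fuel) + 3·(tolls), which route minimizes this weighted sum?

B

A: 3·10.3 + 3·20 + 3·59 = 267.9
B: 3·6.3 + 3·46 + 3·3 = 165.9
C: 3·4.7 + 3·31 + 3·38 = 221.1
D: 3·4.5 + 3·108 + 3·70 = 547.5
E: 3·11.3 + 3·70 + 3·2 = 249.9
F: 3·10.7 + 3·80 + 3·27 = 353.1
G: 3·6.7 + 3·48 + 3·20 = 224.1
H: 3·11.4 + 3·19 + 3·27 = 172.2
Lowest: B at 165.9.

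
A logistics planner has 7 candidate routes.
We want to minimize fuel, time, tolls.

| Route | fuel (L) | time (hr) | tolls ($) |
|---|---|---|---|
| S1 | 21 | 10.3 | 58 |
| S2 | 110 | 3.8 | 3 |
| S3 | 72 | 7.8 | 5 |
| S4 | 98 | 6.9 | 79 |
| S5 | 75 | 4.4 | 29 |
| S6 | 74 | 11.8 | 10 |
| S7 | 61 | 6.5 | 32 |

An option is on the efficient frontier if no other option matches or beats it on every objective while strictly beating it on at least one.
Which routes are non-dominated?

S1, S2, S3, S5, S7

S1: not dominated (best fuel).
S2: not dominated (best time).
S3: not dominated.
S4: dominated by S5 (fuel 75≤98, time 4.4≤6.9, tolls 29≤79).
S5: not dominated.
S6: dominated by S3 (fuel 72≤74, time 7.8≤11.8, tolls 5≤10).
S7: not dominated.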